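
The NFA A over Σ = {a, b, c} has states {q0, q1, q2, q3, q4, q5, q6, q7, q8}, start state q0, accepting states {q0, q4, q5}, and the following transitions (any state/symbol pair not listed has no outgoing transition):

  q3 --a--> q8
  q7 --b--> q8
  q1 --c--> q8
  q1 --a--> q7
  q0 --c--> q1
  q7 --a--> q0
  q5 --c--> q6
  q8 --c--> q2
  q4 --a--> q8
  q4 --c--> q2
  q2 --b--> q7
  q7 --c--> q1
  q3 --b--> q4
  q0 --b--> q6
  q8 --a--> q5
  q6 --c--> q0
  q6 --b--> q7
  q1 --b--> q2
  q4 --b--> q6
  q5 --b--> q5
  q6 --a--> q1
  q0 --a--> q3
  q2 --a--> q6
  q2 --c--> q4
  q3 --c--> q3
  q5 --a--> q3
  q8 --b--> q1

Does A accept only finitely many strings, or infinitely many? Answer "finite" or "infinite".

infinite

State q1 is reachable from the start and can reach an accepting state, and it lies on the cycle q1 → q8 → q1.
Traversing that cycle any number of times yields accepted strings of unbounded length, so the language is infinite.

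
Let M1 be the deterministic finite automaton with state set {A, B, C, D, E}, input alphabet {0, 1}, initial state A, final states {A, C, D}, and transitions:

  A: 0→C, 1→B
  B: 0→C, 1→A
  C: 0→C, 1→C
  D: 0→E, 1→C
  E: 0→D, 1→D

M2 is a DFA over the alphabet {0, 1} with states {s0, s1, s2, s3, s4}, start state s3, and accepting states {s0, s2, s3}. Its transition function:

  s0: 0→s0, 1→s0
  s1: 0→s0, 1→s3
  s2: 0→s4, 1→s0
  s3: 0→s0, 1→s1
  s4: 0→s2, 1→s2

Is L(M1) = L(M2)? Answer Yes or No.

Exploring the product automaton M1 × M2 from the start pair (A, s3), following both machines on each input symbol, reaches 3 state pairs: (A, s3), (C, s0), (B, s1).
M1 accepts in {A, C, D} and M2 accepts in {s0, s2, s3}. In every reachable pair the two components are either both accepting — (A, s3), (C, s0) — or both non-accepting, so no string is accepted by exactly one of the machines: L(M1) \ L(M2) and L(M2) \ L(M1) are both empty.
Hence every string is accepted by M1 iff it is accepted by M2, and the two languages coincide.

Yes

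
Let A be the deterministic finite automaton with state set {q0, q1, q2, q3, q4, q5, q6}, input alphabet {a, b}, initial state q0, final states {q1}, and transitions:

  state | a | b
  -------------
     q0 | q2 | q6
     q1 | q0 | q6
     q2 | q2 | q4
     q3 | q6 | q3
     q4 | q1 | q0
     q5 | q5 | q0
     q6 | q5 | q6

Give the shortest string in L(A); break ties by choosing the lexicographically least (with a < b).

A breadth-first search from q0 reaches an accepting state first via the path q0 → q2 → q4 → q1 on input aba.
No string of length < 3 is accepted (BFS exhausts all shorter strings without reaching an accepting state), and aba is the lexicographically least accepting string of length 3.

aba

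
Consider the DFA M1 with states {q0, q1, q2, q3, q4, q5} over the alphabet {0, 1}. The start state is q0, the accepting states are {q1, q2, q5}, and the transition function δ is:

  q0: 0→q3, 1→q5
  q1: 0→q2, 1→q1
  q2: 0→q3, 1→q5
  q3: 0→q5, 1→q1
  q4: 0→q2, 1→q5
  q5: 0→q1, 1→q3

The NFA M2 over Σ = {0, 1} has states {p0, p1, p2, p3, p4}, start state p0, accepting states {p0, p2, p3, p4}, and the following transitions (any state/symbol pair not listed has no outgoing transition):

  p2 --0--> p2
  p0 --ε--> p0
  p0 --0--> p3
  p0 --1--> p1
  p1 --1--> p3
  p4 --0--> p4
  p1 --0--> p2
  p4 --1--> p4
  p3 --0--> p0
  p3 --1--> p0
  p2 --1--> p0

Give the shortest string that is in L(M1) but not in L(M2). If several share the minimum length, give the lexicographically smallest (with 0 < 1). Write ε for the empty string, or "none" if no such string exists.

The string 1 is accepted by M1 but not by M2.
No shorter string lies in the difference, and 1 is the lexicographically first length-1 string in L(M1) \ L(M2).

1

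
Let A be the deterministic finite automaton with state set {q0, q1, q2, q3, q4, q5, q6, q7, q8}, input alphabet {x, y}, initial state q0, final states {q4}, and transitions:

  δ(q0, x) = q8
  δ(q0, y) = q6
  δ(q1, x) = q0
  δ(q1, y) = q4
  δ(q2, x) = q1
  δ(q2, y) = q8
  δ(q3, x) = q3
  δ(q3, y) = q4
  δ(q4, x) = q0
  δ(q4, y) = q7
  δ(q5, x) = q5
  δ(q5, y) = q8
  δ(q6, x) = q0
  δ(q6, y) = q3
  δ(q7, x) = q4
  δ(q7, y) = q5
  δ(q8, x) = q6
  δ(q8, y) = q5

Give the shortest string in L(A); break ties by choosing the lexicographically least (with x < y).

A breadth-first search from q0 reaches an accepting state first via the path q0 → q6 → q3 → q4 on input yyy.
No string of length < 3 is accepted (BFS exhausts all shorter strings without reaching an accepting state), and yyy is the lexicographically least accepting string of length 3.

yyy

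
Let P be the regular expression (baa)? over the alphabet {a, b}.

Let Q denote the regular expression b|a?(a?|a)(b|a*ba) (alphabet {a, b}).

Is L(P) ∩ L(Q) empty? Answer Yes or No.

Yes

Converting the expression P to a DFA (subset construction, then merging equivalent states) gives the minimal DFA with states {p0, p1, p2, p3, p4}, start state p0, accepting states {p0, p4} and transitions p0: a→p1, b→p2; p1: a→p1, b→p1; p2: a→p3, b→p1; p3: a→p4, b→p1; p4: a→p1, b→p1.
Converting the expression Q to a DFA (subset construction, then merging equivalent states) gives the minimal DFA with states {q0, q1, q2, q3, q4, q5, q6, q7}, start state q0, accepting states {q2, q4} and transitions q0: a→q1, b→q2; q1: a→q3, b→q2; q2: a→q4, b→q5; q3: a→q6, b→q2; q4: a→q5, b→q5; q5: a→q5, b→q5; q6: a→q6, b→q7; q7: a→q4, b→q5.
Exploring the product automaton P × Q from the start pair (p0, q0), following both machines on each input symbol, reaches 11 state pairs: (p0, q0), (p1, q1), (p2, q2), (p1, q3), (p1, q2), (p3, q4), (p1, q5), (p1, q6), (p1, q4), (p4, q5), (p1, q7).
P accepts in {p0, p4} and Q accepts in {q2, q4}; no reachable pair has both components accepting, so no string drives both machines to acceptance simultaneously and L(P) ∩ L(Q) = ∅.
So no string is accepted by both, and the intersection is empty.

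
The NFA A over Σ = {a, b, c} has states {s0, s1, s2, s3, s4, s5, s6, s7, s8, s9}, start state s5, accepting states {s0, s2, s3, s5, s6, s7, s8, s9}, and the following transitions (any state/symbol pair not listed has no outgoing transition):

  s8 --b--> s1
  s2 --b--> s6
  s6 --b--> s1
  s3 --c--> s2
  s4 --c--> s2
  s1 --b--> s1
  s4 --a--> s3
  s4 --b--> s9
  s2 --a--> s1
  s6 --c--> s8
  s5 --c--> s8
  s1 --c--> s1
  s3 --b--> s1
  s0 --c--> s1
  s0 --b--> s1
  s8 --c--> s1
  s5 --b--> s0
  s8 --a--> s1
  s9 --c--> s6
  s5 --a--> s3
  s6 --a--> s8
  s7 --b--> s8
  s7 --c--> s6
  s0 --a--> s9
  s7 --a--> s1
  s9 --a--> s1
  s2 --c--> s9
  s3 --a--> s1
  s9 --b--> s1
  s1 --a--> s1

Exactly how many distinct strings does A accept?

16

The useful subgraph on states {s0, s2, s3, s5, s6, s8, s9} is acyclic, so L(A) is finite; the longest accepting path visits 6 useful states, giving maximum string length 5.
Counting accepting paths from s5 by length: 1 of length 0, 3 of length 1, 2 of length 2, 3 of length 3, 5 of length 4, 2 of length 5. Total 16.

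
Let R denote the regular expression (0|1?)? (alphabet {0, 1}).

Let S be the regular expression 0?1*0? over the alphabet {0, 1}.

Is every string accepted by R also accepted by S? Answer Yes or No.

Yes

Converting the expression R to a DFA (subset construction, then merging equivalent states) gives the minimal DFA with states {r0, r1, r2}, start state r0, accepting states {r0, r1} and transitions r0: 0→r1, 1→r1; r1: 0→r2, 1→r2; r2: 0→r2, 1→r2.
Converting the expression S to a DFA (subset construction, then merging equivalent states) gives the minimal DFA with states {s0, s1, s2, s3}, start state s0, accepting states {s0, s1, s2} and transitions s0: 0→s1, 1→s1; s1: 0→s2, 1→s1; s2: 0→s3, 1→s3; s3: 0→s3, 1→s3.
Exploring the product automaton R × S from the start pair (r0, s0), following both machines on each input symbol, reaches 5 state pairs: (r0, s0), (r1, s1), (r2, s2), (r2, s1), (r2, s3).
R accepts in {r0, r1} and S accepts in {s0, s1, s2}. The reachable pairs whose R-component is accepting are (r0, s0), (r1, s1); in each of them the S-component is accepting too, so the product for L(R) \ L(S) (R-component accepting, S-component rejecting) has no reachable accepting pair and the difference is empty.
Hence every string in L(R) is also in L(S).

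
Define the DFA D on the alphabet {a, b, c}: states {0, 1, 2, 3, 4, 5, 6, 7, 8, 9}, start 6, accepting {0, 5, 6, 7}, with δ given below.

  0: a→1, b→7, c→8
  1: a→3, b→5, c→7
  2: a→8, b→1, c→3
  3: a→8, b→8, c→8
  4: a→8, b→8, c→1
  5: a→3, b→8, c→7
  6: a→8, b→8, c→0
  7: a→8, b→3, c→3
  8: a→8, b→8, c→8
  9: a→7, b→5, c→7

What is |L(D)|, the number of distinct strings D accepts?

6

The useful subgraph on states {0, 1, 5, 6, 7} is acyclic, so L(D) is finite; the longest accepting path visits 5 useful states, giving maximum string length 4.
Counting accepting paths from 6 by length: 1 of length 0, 1 of length 1, 1 of length 2, 2 of length 3, 1 of length 4. Total 6.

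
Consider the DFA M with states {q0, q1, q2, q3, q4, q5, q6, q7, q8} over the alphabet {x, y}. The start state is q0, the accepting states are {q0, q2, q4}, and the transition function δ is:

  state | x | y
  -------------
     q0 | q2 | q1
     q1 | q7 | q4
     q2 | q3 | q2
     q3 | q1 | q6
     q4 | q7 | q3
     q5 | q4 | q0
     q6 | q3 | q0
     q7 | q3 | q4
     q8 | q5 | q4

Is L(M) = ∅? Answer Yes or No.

The empty string ε is accepted: the run q0 ends in the accepting state q0.
Since at least one string is accepted, L(M) is not empty.

No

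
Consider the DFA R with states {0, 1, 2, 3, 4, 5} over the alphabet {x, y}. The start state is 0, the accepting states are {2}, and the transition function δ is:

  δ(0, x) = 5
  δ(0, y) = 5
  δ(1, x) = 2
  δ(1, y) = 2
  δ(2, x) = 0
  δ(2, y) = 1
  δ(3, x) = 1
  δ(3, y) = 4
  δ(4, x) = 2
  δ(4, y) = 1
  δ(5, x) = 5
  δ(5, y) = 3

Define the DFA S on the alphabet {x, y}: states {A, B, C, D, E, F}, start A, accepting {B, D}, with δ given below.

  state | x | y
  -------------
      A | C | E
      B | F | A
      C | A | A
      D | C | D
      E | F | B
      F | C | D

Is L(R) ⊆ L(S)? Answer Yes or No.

No

The string xyxx is in L(R) but not in L(S).
So L(R) ⊄ L(S).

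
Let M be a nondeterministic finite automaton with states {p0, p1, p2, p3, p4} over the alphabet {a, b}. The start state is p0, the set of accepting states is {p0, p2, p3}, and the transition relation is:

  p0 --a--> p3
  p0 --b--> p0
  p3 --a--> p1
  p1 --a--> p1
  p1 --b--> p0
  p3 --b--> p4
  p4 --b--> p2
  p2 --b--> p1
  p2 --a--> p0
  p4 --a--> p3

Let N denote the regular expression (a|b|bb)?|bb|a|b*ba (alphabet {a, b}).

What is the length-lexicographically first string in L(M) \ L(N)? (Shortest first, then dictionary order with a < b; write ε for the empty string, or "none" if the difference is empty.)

aab

The string aab is accepted by M but not by N.
No shorter string lies in the difference, and aab is the lexicographically first length-3 string in L(M) \ L(N).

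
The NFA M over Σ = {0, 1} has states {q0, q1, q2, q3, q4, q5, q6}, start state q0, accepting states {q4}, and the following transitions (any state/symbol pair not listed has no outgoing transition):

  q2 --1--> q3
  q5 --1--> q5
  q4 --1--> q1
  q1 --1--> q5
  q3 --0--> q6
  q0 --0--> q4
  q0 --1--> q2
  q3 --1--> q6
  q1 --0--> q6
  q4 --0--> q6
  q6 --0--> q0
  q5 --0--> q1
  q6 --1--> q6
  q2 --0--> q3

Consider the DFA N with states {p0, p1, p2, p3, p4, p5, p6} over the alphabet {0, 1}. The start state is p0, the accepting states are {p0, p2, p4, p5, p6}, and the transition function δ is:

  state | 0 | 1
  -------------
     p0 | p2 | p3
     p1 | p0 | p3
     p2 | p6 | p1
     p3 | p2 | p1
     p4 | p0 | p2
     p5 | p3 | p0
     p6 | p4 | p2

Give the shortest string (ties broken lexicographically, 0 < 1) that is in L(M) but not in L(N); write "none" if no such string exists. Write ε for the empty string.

none

Exploring the product automaton M × N from the start pair (q0, p0), following both machines on each input symbol, reaches 28 state pairs: (q0, p0), (q4, p2), (q2, p3), (q6, p6), (q1, p1), (q3, p2), (q3, p1), (q0, p4), (q6, p2), (q6, p0), (q5, p3), (q6, p1), (q6, p3), (q4, p0), (q2, p2), (q0, p6), (q0, p2), (q1, p2), (q5, p1), (q1, p3), (q3, p6), (q4, p4), (q4, p6), (q2, p1), (q1, p0), (q6, p4), (q3, p0), (q3, p3).
M accepts in {q4} and N accepts in {p0, p2, p4, p5, p6}. The reachable pairs whose M-component is accepting are (q4, p2), (q4, p0), (q4, p4), (q4, p6); in each of them the N-component is accepting too, so the product for L(M) \ L(N) (M-component accepting, N-component rejecting) has no reachable accepting pair and the difference is empty.
So every string accepted by M is also accepted by N: L(M) \ L(N) = ∅ and there is no such string.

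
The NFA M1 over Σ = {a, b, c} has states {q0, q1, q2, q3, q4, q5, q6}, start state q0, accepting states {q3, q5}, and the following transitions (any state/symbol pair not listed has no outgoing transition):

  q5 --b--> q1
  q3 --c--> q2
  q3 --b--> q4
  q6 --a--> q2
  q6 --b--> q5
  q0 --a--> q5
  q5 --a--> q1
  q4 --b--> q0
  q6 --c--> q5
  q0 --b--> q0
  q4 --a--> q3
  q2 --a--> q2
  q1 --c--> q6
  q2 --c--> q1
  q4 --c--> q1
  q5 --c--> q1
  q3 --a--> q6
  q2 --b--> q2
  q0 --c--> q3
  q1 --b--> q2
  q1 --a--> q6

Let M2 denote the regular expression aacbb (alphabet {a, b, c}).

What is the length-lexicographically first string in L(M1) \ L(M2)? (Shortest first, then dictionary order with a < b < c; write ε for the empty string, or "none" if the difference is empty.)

a

The string a is accepted by M1 but not by M2.
No shorter string lies in the difference, and a is the lexicographically first length-1 string in L(M1) \ L(M2).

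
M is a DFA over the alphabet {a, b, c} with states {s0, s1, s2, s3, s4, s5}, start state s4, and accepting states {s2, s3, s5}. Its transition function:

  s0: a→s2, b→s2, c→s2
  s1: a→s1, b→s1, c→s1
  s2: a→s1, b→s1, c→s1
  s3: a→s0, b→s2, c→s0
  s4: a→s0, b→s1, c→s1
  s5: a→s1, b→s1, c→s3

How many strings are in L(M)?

The useful subgraph on states {s0, s2, s4} is acyclic, so L(M) is finite; the longest accepting path visits 3 useful states, giving maximum string length 2.
Counting accepting paths from s4 by length: 3 of length 2. Total 3.

3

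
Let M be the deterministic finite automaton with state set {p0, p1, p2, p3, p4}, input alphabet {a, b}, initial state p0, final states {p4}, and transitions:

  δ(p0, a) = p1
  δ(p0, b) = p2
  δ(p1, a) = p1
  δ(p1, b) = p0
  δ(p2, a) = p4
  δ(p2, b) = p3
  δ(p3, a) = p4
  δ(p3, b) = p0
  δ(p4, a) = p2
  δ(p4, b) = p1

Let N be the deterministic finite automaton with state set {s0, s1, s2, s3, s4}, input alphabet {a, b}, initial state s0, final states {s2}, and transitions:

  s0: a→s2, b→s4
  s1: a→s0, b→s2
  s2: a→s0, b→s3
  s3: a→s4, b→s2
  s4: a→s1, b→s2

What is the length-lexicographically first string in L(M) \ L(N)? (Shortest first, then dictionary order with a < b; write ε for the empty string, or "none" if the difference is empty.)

The string ba is accepted by M but not by N.
No shorter string lies in the difference, and ba is the lexicographically first length-2 string in L(M) \ L(N).

ba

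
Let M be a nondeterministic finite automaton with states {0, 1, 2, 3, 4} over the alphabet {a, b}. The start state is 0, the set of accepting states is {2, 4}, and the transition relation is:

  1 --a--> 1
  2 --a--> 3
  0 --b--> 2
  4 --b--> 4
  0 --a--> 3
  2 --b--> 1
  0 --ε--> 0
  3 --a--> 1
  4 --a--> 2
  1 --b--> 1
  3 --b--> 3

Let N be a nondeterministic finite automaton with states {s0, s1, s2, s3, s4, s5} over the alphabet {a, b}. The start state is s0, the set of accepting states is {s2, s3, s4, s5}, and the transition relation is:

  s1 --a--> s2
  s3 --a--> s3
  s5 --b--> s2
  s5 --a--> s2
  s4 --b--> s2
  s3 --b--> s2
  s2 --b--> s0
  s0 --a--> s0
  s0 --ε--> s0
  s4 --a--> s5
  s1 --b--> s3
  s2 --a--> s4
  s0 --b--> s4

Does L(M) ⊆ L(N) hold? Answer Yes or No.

Yes

Exploring the product automaton M × N from the start pair (0, s0), following both machines on each input symbol, reaches 10 state pairs: (0, s0), (3, s0), (2, s4), (1, s0), (3, s4), (3, s5), (1, s2), (1, s4), (1, s5), (3, s2).
M accepts in {2, 4} and N accepts in {s2, s3, s4, s5}. The reachable pairs whose M-component is accepting are (2, s4); in each of them the N-component is accepting too, so the product for L(M) \ L(N) (M-component accepting, N-component rejecting) has no reachable accepting pair and the difference is empty.
Hence every string in L(M) is also in L(N).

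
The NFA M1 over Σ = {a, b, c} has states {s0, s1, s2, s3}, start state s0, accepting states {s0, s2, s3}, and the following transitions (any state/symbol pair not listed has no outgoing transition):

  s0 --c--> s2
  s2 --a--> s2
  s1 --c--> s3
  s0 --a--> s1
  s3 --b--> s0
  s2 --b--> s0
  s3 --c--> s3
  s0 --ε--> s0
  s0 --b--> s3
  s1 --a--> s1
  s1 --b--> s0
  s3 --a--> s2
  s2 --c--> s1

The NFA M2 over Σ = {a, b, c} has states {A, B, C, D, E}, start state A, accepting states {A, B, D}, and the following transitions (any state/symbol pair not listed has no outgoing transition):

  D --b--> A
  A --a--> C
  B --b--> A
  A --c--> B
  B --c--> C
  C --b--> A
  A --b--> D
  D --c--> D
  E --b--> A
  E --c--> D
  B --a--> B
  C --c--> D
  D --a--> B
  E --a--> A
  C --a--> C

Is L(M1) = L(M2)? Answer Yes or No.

Exploring the product automaton M1 × M2 from the start pair (s0, A), following both machines on each input symbol, reaches 4 state pairs: (s0, A), (s1, C), (s3, D), (s2, B).
M1 accepts in {s0, s2, s3} and M2 accepts in {A, B, D}. In every reachable pair the two components are either both accepting — (s0, A), (s3, D), (s2, B) — or both non-accepting, so no string is accepted by exactly one of the machines: L(M1) \ L(M2) and L(M2) \ L(M1) are both empty.
Hence every string is accepted by M1 iff it is accepted by M2, and the two languages coincide.

Yes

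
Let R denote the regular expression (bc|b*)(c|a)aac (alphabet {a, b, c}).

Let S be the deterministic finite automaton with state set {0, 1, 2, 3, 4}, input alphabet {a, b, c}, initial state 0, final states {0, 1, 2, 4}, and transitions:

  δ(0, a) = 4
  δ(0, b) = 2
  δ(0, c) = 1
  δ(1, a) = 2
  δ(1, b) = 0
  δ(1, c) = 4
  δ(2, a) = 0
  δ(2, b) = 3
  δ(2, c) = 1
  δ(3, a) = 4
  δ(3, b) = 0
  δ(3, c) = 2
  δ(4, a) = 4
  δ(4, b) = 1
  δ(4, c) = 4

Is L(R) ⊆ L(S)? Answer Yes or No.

Yes

Converting the expression R to a DFA (subset construction, then merging equivalent states) gives the minimal DFA with states {r0, r1, r2, r3, r4, r5, r6, r7, r8, r9, r10}, start state r0, accepting states {r9} and transitions r0: a→r1, b→r2, c→r1; r1: a→r3, b→r4, c→r4; r2: a→r1, b→r5, c→r6; r3: a→r7, b→r4, c→r4; r4: a→r4, b→r4, c→r4; r5: a→r1, b→r5, c→r1; r6: a→r8, b→r4, c→r1; r7: a→r4, b→r4, c→r9; r8: a→r10, b→r4, c→r4; r9: a→r4, b→r4, c→r4; r10: a→r7, b→r4, c→r9.
Exploring the product automaton R × S from the start pair (r0, 0), following both machines on each input symbol, reaches 24 state pairs: (r0, 0), (r1, 4), (r2, 2), (r1, 1), (r3, 4), (r4, 1), (r4, 4), (r1, 0), (r5, 3), (r6, 1), (r3, 2), (r4, 0), (r7, 4), (r4, 2), (r5, 0), (r1, 2), (r8, 2), (r7, 0), (r4, 3), (r9, 4), (r5, 2), (r3, 0), (r10, 0), (r9, 1).
R accepts in {r9} and S accepts in {0, 1, 2, 4}. The reachable pairs whose R-component is accepting are (r9, 4), (r9, 1); in each of them the S-component is accepting too, so the product for L(R) \ L(S) (R-component accepting, S-component rejecting) has no reachable accepting pair and the difference is empty.
Hence every string in L(R) is also in L(S).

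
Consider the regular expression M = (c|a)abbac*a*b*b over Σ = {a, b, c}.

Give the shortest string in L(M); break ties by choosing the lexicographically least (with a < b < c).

aabbab

By inspection of the expression, no string of length less than 6 matches, and aabbab is the lexicographically first match of length 6.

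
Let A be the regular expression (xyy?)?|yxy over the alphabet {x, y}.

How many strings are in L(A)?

4

The expression has no Kleene star, so L(A) is finite. Expanding the alternatives gives {ε, xy, xyy, yxy}.
That is 1 of length 0, 1 of length 2, 2 of length 3: 4 strings in all.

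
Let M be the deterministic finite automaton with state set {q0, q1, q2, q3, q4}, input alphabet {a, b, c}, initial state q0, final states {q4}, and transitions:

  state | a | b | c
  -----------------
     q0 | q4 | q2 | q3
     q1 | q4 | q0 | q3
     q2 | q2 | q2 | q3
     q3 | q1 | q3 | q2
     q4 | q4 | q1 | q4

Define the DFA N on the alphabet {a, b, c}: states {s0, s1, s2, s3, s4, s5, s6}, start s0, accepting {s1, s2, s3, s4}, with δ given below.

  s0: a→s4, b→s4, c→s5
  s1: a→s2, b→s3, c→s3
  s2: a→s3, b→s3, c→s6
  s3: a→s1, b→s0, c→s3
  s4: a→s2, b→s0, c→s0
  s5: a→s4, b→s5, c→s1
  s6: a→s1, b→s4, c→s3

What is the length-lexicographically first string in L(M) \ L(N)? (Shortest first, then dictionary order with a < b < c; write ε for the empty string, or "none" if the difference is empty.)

ac

The string ac is accepted by M but not by N.
No shorter string lies in the difference, and ac is the lexicographically first length-2 string in L(M) \ L(N).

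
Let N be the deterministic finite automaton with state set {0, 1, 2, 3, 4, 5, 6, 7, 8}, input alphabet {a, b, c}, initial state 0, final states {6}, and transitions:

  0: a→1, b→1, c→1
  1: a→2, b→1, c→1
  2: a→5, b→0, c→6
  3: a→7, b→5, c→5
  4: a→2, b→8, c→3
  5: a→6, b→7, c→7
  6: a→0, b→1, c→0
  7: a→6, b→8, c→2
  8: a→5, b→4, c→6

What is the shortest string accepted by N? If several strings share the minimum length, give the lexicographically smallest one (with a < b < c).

A breadth-first search from 0 reaches an accepting state first via the path 0 → 1 → 2 → 6 on input aac.
No string of length < 3 is accepted (BFS exhausts all shorter strings without reaching an accepting state), and aac is the lexicographically least accepting string of length 3.

aac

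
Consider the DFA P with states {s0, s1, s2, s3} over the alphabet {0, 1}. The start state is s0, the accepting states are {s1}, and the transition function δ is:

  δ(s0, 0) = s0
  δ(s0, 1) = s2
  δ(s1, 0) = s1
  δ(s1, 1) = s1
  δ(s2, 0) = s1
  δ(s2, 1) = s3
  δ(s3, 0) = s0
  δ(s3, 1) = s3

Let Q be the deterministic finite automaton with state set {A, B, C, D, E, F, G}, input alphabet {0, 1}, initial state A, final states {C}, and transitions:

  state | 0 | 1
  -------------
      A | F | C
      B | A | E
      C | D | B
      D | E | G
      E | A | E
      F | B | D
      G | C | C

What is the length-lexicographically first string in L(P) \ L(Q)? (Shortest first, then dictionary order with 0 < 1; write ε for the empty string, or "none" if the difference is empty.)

The string 10 is accepted by P but not by Q.
No shorter string lies in the difference, and 10 is the lexicographically first length-2 string in L(P) \ L(Q).

10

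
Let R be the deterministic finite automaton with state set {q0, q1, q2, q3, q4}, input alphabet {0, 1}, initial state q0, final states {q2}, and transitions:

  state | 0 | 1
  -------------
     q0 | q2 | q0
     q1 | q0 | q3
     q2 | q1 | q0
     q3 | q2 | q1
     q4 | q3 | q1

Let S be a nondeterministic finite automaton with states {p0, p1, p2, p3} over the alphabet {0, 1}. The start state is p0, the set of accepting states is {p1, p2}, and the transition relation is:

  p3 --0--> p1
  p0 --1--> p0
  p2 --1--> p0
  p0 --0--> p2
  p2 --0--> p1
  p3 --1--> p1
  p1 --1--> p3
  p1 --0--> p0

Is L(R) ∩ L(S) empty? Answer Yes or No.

No

The string 0 is accepted by both R and S.
Hence L(R) ∩ L(S) ≠ ∅.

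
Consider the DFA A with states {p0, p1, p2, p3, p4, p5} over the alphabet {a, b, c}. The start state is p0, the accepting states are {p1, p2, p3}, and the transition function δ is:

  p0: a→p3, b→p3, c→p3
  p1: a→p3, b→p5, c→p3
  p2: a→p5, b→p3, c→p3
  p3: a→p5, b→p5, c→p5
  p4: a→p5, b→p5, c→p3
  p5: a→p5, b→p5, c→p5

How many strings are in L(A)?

The useful subgraph on states {p0, p3} is acyclic, so L(A) is finite; the longest accepting path visits 2 useful states, giving maximum string length 1.
Counting accepting paths from p0 by length: 3 of length 1. Total 3.

3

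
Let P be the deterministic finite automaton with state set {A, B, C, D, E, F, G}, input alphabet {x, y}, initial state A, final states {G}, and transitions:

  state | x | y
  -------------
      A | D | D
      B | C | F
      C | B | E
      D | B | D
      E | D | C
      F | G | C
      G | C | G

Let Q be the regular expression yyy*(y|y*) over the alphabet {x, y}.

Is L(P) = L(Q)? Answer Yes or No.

No

The string xxyx is accepted by P but rejected by Q.
So L(P) ≠ L(Q).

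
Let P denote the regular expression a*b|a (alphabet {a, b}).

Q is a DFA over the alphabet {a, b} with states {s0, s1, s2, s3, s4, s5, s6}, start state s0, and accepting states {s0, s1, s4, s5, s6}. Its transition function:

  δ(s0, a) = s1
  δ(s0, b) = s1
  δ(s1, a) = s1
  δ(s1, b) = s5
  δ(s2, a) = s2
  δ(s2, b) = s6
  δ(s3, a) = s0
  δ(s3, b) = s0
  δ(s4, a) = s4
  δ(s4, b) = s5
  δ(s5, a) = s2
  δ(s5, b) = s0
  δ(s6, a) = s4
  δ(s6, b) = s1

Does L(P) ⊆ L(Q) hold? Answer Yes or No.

Converting the expression P to a DFA (subset construction, then merging equivalent states) gives the minimal DFA with states {p0, p1, p2, p3, p4}, start state p0, accepting states {p1, p2} and transitions p0: a→p1, b→p2; p1: a→p3, b→p2; p2: a→p4, b→p4; p3: a→p3, b→p2; p4: a→p4, b→p4.
Exploring the product automaton P × Q from the start pair (p0, s0), following both machines on each input symbol, reaches 11 state pairs: (p0, s0), (p1, s1), (p2, s1), (p3, s1), (p2, s5), (p4, s1), (p4, s5), (p4, s2), (p4, s0), (p4, s6), (p4, s4).
P accepts in {p1, p2} and Q accepts in {s0, s1, s4, s5, s6}. The reachable pairs whose P-component is accepting are (p1, s1), (p2, s1), (p2, s5); in each of them the Q-component is accepting too, so the product for L(P) \ L(Q) (P-component accepting, Q-component rejecting) has no reachable accepting pair and the difference is empty.
Hence every string in L(P) is also in L(Q).

Yes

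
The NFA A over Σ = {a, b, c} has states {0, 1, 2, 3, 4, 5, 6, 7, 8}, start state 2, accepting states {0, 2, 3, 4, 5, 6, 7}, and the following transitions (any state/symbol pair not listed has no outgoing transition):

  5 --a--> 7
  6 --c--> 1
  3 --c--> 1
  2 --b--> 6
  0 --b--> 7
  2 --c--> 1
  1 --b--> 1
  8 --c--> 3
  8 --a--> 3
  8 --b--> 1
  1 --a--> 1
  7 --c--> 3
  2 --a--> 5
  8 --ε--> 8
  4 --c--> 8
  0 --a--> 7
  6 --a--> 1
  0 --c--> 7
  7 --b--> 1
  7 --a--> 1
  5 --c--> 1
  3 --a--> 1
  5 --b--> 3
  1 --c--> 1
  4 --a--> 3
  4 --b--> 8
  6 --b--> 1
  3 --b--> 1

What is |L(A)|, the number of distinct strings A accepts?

The useful subgraph on states {2, 3, 5, 6, 7} is acyclic, so L(A) is finite; the longest accepting path visits 4 useful states, giving maximum string length 3.
Counting accepting paths from 2 by length: 1 of length 0, 2 of length 1, 2 of length 2, 1 of length 3. Total 6.

6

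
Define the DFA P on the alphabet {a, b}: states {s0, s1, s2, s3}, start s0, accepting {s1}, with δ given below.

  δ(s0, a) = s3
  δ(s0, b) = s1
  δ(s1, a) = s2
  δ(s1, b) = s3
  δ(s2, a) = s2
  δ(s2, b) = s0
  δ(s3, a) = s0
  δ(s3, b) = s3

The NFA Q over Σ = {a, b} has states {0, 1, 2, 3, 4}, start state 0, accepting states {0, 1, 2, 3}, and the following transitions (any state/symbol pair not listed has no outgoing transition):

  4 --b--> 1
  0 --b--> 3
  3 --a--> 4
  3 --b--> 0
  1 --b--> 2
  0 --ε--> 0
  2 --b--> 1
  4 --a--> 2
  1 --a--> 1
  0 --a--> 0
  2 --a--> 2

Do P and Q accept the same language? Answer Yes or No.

The empty string ε is accepted by Q but rejected by P.
So L(P) ≠ L(Q).

No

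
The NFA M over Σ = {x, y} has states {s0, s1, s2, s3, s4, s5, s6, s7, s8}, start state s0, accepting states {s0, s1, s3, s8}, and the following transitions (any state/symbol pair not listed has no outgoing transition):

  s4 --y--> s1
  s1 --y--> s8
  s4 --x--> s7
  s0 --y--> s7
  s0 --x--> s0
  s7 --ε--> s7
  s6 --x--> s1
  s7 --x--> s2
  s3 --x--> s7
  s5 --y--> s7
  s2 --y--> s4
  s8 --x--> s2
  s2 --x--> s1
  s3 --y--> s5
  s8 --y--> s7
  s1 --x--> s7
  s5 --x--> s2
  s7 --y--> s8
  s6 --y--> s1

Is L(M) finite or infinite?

infinite

State s0 is reachable from the start and can reach an accepting state, and it lies on the cycle s0 → s0.
Traversing that cycle any number of times yields accepted strings of unbounded length, so the language is infinite.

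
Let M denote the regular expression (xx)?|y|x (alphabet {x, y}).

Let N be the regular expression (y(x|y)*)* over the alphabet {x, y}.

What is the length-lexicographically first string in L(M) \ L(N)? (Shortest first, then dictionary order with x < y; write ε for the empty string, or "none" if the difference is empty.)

x

The string x is accepted by M but not by N.
No shorter string lies in the difference, and x is the lexicographically first length-1 string in L(M) \ L(N).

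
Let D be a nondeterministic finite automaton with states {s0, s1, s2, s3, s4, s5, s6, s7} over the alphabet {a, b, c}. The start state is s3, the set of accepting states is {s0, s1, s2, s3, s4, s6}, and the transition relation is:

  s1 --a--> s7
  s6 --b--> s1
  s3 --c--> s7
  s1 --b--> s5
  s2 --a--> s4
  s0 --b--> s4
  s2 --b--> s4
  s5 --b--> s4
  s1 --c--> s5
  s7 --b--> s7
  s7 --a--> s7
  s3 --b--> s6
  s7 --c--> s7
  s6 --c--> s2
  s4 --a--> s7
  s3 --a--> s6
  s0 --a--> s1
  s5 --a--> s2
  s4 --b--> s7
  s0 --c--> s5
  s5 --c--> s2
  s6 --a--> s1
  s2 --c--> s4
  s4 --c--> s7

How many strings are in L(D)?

87

The useful subgraph on states {s1, s2, s3, s4, s5, s6} is acyclic, so L(D) is finite; the longest accepting path visits 6 useful states, giving maximum string length 5.
Counting accepting paths from s3 by length: 1 of length 0, 2 of length 1, 6 of length 2, 6 of length 3, 24 of length 4, 48 of length 5. Total 87.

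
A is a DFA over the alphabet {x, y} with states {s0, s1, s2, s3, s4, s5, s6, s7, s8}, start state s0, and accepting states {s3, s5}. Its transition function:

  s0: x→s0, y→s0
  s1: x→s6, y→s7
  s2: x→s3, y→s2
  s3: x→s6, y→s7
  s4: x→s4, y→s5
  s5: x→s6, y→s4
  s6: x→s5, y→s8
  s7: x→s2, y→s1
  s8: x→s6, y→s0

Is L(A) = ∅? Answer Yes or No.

Yes

The states reachable from the start state are {s0}.
None of the accepting states {s3, s5} is reachable, so no string is accepted and L(A) = ∅.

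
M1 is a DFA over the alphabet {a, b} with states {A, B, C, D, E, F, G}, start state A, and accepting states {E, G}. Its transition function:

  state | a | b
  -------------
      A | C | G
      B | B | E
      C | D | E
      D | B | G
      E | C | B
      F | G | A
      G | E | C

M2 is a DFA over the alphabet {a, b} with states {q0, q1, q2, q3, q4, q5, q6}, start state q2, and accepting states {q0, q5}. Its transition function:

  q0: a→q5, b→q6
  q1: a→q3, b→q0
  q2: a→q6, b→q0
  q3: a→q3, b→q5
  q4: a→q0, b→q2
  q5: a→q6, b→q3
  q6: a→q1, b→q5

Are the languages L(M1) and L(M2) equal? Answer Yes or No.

Yes

Exploring the product automaton M1 × M2 from the start pair (A, q2), following both machines on each input symbol, reaches 6 state pairs: (A, q2), (C, q6), (G, q0), (D, q1), (E, q5), (B, q3).
M1 accepts in {E, G} and M2 accepts in {q0, q5}. In every reachable pair the two components are either both accepting — (G, q0), (E, q5) — or both non-accepting, so no string is accepted by exactly one of the machines: L(M1) \ L(M2) and L(M2) \ L(M1) are both empty.
Hence every string is accepted by M1 iff it is accepted by M2, and the two languages coincide.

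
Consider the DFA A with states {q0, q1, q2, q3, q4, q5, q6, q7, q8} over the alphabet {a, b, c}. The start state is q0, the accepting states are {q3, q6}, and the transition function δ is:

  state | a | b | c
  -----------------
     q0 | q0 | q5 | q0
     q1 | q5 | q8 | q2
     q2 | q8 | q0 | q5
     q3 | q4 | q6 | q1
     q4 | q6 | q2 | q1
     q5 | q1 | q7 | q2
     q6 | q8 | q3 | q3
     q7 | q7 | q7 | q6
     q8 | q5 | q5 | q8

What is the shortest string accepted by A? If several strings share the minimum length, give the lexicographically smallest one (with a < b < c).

bbc

A breadth-first search from q0 reaches an accepting state first via the path q0 → q5 → q7 → q6 on input bbc.
No string of length < 3 is accepted (BFS exhausts all shorter strings without reaching an accepting state), and bbc is the lexicographically least accepting string of length 3.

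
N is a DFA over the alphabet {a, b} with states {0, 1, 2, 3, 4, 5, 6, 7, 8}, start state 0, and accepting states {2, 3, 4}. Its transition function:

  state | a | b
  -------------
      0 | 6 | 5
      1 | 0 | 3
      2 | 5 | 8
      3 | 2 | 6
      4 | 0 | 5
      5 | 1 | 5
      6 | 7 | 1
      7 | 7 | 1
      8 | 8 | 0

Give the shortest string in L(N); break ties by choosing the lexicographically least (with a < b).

A breadth-first search from 0 reaches an accepting state first via the path 0 → 6 → 1 → 3 on input abb.
No string of length < 3 is accepted (BFS exhausts all shorter strings without reaching an accepting state), and abb is the lexicographically least accepting string of length 3.

abb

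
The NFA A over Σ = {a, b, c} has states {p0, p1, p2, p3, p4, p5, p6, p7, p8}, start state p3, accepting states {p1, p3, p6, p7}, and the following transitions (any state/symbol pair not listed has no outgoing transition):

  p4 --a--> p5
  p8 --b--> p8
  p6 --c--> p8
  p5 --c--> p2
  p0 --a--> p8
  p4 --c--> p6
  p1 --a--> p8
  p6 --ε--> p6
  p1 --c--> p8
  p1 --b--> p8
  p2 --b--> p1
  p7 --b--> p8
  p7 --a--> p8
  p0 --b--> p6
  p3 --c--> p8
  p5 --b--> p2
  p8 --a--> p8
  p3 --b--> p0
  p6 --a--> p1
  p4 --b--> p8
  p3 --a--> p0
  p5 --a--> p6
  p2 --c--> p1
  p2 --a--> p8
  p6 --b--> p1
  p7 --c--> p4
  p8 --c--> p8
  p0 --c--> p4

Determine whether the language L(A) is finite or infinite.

finite

The useful states (reachable from p3 and able to reach an accepting state) are {p0, p1, p2, p3, p4, p5, p6}.
Restricted to these states the transition graph has no cycle, so every accepting path has bounded length and L is finite.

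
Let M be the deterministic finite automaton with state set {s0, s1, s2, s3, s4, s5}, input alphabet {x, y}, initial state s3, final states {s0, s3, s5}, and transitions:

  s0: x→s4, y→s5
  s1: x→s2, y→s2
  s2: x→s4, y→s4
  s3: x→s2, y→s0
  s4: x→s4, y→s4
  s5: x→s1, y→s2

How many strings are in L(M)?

The useful subgraph on states {s0, s3, s5} is acyclic, so L(M) is finite; the longest accepting path visits 3 useful states, giving maximum string length 2.
Counting accepting paths from s3 by length: 1 of length 0, 1 of length 1, 1 of length 2. Total 3.

3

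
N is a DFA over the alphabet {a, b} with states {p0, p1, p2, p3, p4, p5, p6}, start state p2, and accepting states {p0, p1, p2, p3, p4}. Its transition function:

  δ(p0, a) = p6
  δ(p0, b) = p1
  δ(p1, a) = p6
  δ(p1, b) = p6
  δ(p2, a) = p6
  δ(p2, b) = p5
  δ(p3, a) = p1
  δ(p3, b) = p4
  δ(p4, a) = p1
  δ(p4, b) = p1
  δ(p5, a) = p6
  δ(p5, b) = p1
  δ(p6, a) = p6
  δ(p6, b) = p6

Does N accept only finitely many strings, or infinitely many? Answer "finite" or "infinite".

finite

The useful states (reachable from p2 and able to reach an accepting state) are {p1, p2, p5}.
Restricted to these states the transition graph has no cycle, so every accepting path has bounded length and L is finite.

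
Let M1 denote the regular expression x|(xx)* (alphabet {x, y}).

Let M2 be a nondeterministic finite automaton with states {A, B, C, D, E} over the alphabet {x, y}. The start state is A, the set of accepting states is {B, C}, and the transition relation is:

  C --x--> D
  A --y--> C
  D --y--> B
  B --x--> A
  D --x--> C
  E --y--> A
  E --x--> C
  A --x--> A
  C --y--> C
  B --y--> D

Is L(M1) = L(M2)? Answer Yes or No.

The empty string ε is accepted by M1 but rejected by M2.
So L(M1) ≠ L(M2).

No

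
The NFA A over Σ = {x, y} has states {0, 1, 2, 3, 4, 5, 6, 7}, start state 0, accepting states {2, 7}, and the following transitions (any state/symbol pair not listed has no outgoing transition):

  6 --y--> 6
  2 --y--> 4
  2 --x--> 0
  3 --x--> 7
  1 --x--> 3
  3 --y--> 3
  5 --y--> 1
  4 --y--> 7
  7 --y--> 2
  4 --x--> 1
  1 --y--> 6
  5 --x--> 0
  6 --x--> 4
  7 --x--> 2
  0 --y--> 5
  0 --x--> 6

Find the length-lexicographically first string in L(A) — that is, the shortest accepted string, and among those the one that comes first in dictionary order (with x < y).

xxy

A breadth-first search from 0 reaches an accepting state first via the path 0 → 6 → 4 → 7 on input xxy.
No string of length < 3 is accepted (BFS exhausts all shorter strings without reaching an accepting state), and xxy is the lexicographically least accepting string of length 3.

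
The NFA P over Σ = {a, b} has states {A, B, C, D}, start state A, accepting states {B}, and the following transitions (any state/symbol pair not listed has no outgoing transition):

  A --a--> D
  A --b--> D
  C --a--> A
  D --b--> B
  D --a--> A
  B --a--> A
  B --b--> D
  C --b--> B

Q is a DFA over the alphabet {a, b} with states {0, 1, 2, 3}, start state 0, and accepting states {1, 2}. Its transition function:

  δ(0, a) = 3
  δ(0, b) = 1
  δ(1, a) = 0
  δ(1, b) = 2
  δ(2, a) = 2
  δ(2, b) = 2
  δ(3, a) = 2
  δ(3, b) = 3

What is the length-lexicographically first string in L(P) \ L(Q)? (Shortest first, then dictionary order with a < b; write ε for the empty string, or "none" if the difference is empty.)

ab

The string ab is accepted by P but not by Q.
No shorter string lies in the difference, and ab is the lexicographically first length-2 string in L(P) \ L(Q).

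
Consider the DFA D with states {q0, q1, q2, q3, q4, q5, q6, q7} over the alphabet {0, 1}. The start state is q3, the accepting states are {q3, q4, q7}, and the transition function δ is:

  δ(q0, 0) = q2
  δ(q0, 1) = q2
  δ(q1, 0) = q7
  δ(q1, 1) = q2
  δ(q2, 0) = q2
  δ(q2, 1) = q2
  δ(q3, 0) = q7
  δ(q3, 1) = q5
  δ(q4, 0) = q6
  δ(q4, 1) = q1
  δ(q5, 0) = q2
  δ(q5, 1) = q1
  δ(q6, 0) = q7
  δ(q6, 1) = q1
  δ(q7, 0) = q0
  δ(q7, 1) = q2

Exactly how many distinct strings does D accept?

3

The useful subgraph on states {q1, q3, q5, q7} is acyclic, so L(D) is finite; the longest accepting path visits 4 useful states, giving maximum string length 3.
Counting accepting paths from q3 by length: 1 of length 0, 1 of length 1, 1 of length 3. Total 3.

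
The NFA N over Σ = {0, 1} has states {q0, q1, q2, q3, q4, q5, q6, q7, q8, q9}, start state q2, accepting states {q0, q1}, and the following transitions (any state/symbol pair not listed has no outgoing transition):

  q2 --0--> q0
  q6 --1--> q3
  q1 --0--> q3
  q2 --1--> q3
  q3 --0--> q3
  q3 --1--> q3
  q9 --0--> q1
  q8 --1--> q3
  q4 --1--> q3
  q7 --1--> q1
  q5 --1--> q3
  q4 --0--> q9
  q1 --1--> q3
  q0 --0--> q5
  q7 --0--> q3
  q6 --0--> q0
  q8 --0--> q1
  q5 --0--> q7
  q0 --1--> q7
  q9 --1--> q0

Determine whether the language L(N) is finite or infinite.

The useful states (reachable from q2 and able to reach an accepting state) are {q0, q1, q2, q5, q7}.
Restricted to these states the transition graph has no cycle, so every accepting path has bounded length and L is finite.

finite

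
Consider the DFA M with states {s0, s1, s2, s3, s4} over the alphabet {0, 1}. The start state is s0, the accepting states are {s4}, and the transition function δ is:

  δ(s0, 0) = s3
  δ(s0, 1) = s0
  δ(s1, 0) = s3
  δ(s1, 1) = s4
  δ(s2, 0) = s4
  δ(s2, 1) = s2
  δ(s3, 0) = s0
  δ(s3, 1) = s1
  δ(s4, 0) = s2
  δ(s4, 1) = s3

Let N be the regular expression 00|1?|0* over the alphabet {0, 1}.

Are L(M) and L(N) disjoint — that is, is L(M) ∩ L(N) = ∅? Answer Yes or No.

Yes

Converting the expression N to a DFA (subset construction, then merging equivalent states) gives the minimal DFA with states {n0, n1, n2, n3}, start state n0, accepting states {n0, n1, n2} and transitions n0: 0→n1, 1→n2; n1: 0→n1, 1→n3; n2: 0→n3, 1→n3; n3: 0→n3, 1→n3.
Exploring the product automaton M × N from the start pair (s0, n0), following both machines on each input symbol, reaches 9 state pairs: (s0, n0), (s3, n1), (s0, n2), (s0, n1), (s1, n3), (s3, n3), (s0, n3), (s4, n3), (s2, n3).
M accepts in {s4} and N accepts in {n0, n1, n2}; no reachable pair has both components accepting, so no string drives both machines to acceptance simultaneously and L(M) ∩ L(N) = ∅.
So no string is accepted by both, and the intersection is empty.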